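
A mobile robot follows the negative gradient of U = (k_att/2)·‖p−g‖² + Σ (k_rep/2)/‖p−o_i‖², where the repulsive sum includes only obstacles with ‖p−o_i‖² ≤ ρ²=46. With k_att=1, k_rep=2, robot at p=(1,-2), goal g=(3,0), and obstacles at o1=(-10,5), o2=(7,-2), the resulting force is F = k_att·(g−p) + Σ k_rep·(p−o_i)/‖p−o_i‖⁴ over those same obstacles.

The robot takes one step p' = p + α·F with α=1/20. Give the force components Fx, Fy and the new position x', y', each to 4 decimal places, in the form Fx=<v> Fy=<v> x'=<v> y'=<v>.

Fx=1.9907 Fy=2.0000 x'=1.0995 y'=-1.9000

F_att = 1·(g−p) = 1·(2,2) = (2.0000,2.0000)
o1: d²=170 > ρ²=46 → inactive
o2: d²=36 ≤ ρ²=46; F_rep = 2·(-6,0)/36² = (-0.0093,0.0000)
F = F_att + ΣF_rep = (1.9907,2.0000)
p' = p + 1/20·F = (1.0995,-1.9000)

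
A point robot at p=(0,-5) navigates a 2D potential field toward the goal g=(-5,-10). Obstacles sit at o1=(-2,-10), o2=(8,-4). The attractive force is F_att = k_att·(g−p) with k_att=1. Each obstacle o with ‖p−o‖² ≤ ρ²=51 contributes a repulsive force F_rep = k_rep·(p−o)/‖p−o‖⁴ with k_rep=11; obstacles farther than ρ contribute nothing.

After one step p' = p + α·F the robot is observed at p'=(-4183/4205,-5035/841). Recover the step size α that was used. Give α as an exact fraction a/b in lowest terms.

F_att = 1·(g−p) = 1·(-5,-5) = (-5.0000,-5.0000)
o1: d²=29 ≤ ρ²=51; F_rep = 11·(2,5)/29² = (0.0262,0.0654)
o2: d²=65 > ρ²=51 → inactive
F = F_att + ΣF_rep = (-4.9738,-4.9346)
Δp = p'−p = (-0.9948,-0.9869); α = Δx/Fx = (-4183/4205) / (-4183/841) = 1/5
check: Δy/Fy = (-830/841) / (-4150/841) = 1/5 ✓

α = 1/5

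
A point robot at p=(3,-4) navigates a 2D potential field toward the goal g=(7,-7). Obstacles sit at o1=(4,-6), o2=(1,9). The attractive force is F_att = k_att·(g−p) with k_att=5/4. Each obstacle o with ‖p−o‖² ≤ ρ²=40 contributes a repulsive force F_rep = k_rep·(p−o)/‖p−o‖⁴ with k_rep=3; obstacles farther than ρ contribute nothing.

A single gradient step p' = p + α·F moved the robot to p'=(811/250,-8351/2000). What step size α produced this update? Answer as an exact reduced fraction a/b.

F_att = 5/4·(g−p) = 5/4·(4,-3) = (5.0000,-3.7500)
o1: d²=5 ≤ ρ²=40; F_rep = 3·(-1,2)/5² = (-0.1200,0.2400)
o2: d²=173 > ρ²=40 → inactive
F = F_att + ΣF_rep = (4.8800,-3.5100)
Δp = p'−p = (0.2440,-0.1755); α = Δx/Fx = (61/250) / (122/25) = 1/20
check: Δy/Fy = (-351/2000) / (-351/100) = 1/20 ✓

α = 1/20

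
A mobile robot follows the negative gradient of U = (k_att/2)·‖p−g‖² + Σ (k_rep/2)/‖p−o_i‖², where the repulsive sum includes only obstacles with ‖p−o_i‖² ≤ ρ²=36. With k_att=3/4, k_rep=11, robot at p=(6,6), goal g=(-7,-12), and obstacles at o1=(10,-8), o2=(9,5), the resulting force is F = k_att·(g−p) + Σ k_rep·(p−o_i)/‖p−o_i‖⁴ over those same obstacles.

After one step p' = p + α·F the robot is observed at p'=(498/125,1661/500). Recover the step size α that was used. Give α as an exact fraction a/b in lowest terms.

α = 1/5

F_att = 3/4·(g−p) = 3/4·(-13,-18) = (-9.7500,-13.5000)
o1: d²=212 > ρ²=36 → inactive
o2: d²=10 ≤ ρ²=36; F_rep = 11·(-3,1)/10² = (-0.3300,0.1100)
F = F_att + ΣF_rep = (-10.0800,-13.3900)
Δp = p'−p = (-2.0160,-2.6780); α = Δx/Fx = (-252/125) / (-252/25) = 1/5
check: Δy/Fy = (-1339/500) / (-1339/100) = 1/5 ✓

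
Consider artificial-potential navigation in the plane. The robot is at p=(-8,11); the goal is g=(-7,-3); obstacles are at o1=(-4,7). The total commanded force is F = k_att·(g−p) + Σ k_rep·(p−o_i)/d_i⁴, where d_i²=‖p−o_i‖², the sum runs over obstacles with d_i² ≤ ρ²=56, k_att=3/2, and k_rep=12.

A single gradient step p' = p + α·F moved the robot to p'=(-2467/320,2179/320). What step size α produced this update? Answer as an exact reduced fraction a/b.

F_att = 3/2·(g−p) = 3/2·(1,-14) = (1.5000,-21.0000)
o1: d²=32 ≤ ρ²=56; F_rep = 12·(-4,4)/32² = (-0.0469,0.0469)
F = F_att + ΣF_rep = (1.4531,-20.9531)
Δp = p'−p = (0.2906,-4.1906); α = Δx/Fx = (93/320) / (93/64) = 1/5
check: Δy/Fy = (-1341/320) / (-1341/64) = 1/5 ✓

α = 1/5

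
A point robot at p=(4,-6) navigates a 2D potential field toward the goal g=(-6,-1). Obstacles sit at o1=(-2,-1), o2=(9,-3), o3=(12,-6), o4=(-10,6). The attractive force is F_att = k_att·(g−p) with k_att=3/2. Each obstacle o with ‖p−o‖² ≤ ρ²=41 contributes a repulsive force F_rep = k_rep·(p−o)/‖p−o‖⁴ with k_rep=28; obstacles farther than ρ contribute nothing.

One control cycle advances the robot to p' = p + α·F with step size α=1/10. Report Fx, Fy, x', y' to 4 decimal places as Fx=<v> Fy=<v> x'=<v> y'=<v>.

Fx=-15.1211 Fy=7.4273 x'=2.4879 y'=-5.2573

F_att = 3/2·(g−p) = 3/2·(-10,5) = (-15.0000,7.5000)
o1: d²=61 > ρ²=41 → inactive
o2: d²=34 ≤ ρ²=41; F_rep = 28·(-5,-3)/34² = (-0.1211,-0.0727)
o3: d²=64 > ρ²=41 → inactive
o4: d²=340 > ρ²=41 → inactive
F = F_att + ΣF_rep = (-15.1211,7.4273)
p' = p + 1/10·F = (2.4879,-5.2573)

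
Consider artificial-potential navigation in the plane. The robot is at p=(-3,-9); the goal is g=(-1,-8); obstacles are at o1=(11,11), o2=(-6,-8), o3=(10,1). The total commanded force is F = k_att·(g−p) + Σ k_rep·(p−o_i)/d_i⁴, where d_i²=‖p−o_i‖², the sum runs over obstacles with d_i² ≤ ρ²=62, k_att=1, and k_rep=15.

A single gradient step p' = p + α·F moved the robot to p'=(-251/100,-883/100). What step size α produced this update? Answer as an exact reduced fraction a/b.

α = 1/5

F_att = 1·(g−p) = 1·(2,1) = (2.0000,1.0000)
o1: d²=596 > ρ²=62 → inactive
o2: d²=10 ≤ ρ²=62; F_rep = 15·(3,-1)/10² = (0.4500,-0.1500)
o3: d²=269 > ρ²=62 → inactive
F = F_att + ΣF_rep = (2.4500,0.8500)
Δp = p'−p = (0.4900,0.1700); α = Δx/Fx = (49/100) / (49/20) = 1/5
check: Δy/Fy = (17/100) / (17/20) = 1/5 ✓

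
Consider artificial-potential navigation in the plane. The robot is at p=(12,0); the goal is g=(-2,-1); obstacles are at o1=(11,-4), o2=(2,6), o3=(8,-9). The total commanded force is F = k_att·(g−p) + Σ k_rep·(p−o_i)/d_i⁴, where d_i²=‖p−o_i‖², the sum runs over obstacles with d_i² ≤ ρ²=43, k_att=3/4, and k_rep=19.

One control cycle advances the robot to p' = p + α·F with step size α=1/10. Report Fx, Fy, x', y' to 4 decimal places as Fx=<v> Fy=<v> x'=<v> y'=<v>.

F_att = 3/4·(g−p) = 3/4·(-14,-1) = (-10.5000,-0.7500)
o1: d²=17 ≤ ρ²=43; F_rep = 19·(1,4)/17² = (0.0657,0.2630)
o2: d²=136 > ρ²=43 → inactive
o3: d²=97 > ρ²=43 → inactive
F = F_att + ΣF_rep = (-10.4343,-0.4870)
p' = p + 1/10·F = (10.9566,-0.0487)

Fx=-10.4343 Fy=-0.4870 x'=10.9566 y'=-0.0487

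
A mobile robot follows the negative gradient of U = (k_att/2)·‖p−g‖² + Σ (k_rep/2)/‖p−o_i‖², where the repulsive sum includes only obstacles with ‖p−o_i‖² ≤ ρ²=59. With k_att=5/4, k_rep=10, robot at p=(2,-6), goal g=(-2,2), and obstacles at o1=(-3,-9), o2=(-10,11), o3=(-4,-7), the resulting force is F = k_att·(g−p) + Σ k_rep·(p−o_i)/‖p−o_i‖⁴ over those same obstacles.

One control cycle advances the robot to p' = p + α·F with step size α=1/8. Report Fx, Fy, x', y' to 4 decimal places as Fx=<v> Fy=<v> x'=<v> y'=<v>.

Fx=-4.9129 Fy=10.0333 x'=1.3859 y'=-4.7458

F_att = 5/4·(g−p) = 5/4·(-4,8) = (-5.0000,10.0000)
o1: d²=34 ≤ ρ²=59; F_rep = 10·(5,3)/34² = (0.0433,0.0260)
o2: d²=433 > ρ²=59 → inactive
o3: d²=37 ≤ ρ²=59; F_rep = 10·(6,1)/37² = (0.0438,0.0073)
F = F_att + ΣF_rep = (-4.9129,10.0333)
p' = p + 1/8·F = (1.3859,-4.7458)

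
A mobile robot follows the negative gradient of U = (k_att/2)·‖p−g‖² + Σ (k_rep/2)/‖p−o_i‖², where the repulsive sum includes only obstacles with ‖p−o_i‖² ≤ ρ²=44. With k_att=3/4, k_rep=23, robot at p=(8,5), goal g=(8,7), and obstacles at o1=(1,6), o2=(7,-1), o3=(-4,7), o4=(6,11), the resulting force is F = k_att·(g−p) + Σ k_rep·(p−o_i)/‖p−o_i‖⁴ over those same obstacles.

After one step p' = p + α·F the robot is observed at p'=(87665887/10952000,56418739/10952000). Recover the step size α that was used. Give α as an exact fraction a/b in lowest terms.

α = 1/10

F_att = 3/4·(g−p) = 3/4·(0,2) = (0.0000,1.5000)
o1: d²=50 > ρ²=44 → inactive
o2: d²=37 ≤ ρ²=44; F_rep = 23·(1,6)/37² = (0.0168,0.1008)
o3: d²=148 > ρ²=44 → inactive
o4: d²=40 ≤ ρ²=44; F_rep = 23·(2,-6)/40² = (0.0288,-0.0862)
F = F_att + ΣF_rep = (0.0456,1.5146)
Δp = p'−p = (0.0046,0.1515); α = Δx/Fx = (49887/10952000) / (49887/1095200) = 1/10
check: Δy/Fy = (1658739/10952000) / (1658739/1095200) = 1/10 ✓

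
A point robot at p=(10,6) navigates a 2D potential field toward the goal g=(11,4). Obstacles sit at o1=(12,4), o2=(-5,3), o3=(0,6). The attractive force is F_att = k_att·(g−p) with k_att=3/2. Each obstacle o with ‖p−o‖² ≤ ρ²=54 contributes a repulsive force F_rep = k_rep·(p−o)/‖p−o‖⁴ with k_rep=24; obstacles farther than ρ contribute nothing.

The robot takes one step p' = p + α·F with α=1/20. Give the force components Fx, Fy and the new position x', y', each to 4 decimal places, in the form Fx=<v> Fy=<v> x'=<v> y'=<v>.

F_att = 3/2·(g−p) = 3/2·(1,-2) = (1.5000,-3.0000)
o1: d²=8 ≤ ρ²=54; F_rep = 24·(-2,2)/8² = (-0.7500,0.7500)
o2: d²=234 > ρ²=54 → inactive
o3: d²=100 > ρ²=54 → inactive
F = F_att + ΣF_rep = (0.7500,-2.2500)
p' = p + 1/20·F = (10.0375,5.8875)

Fx=0.7500 Fy=-2.2500 x'=10.0375 y'=5.8875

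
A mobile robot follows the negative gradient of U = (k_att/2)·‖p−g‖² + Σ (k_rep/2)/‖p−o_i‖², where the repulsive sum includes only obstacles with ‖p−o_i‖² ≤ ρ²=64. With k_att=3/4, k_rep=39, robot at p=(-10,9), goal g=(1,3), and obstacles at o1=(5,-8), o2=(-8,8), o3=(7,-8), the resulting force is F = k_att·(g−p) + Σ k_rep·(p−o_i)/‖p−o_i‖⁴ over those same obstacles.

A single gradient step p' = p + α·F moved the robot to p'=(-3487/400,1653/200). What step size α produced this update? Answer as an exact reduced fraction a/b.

α = 1/4

F_att = 3/4·(g−p) = 3/4·(11,-6) = (8.2500,-4.5000)
o1: d²=514 > ρ²=64 → inactive
o2: d²=5 ≤ ρ²=64; F_rep = 39·(-2,1)/5² = (-3.1200,1.5600)
o3: d²=578 > ρ²=64 → inactive
F = F_att + ΣF_rep = (5.1300,-2.9400)
Δp = p'−p = (1.2825,-0.7350); α = Δx/Fx = (513/400) / (513/100) = 1/4
check: Δy/Fy = (-147/200) / (-147/50) = 1/4 ✓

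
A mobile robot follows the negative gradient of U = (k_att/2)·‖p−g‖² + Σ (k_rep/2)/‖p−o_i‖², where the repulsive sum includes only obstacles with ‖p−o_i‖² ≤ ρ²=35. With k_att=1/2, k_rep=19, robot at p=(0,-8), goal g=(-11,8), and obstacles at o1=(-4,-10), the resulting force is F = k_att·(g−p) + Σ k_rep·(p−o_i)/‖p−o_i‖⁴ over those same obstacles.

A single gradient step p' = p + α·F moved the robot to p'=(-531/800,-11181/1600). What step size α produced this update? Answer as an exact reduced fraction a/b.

F_att = 1/2·(g−p) = 1/2·(-11,16) = (-5.5000,8.0000)
o1: d²=20 ≤ ρ²=35; F_rep = 19·(4,2)/20² = (0.1900,0.0950)
F = F_att + ΣF_rep = (-5.3100,8.0950)
Δp = p'−p = (-0.6637,1.0119); α = Δx/Fx = (-531/800) / (-531/100) = 1/8
check: Δy/Fy = (1619/1600) / (1619/200) = 1/8 ✓

α = 1/8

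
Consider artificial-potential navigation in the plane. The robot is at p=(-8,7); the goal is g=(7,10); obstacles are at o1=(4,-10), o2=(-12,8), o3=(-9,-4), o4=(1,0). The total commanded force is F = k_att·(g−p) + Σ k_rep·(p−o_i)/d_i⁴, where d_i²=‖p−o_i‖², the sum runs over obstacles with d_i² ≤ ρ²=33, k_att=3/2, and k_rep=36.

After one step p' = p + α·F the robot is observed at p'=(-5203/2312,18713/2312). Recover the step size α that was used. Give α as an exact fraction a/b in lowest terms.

α = 1/4

F_att = 3/2·(g−p) = 3/2·(15,3) = (22.5000,4.5000)
o1: d²=433 > ρ²=33 → inactive
o2: d²=17 ≤ ρ²=33; F_rep = 36·(4,-1)/17² = (0.4983,-0.1246)
o3: d²=122 > ρ²=33 → inactive
o4: d²=130 > ρ²=33 → inactive
F = F_att + ΣF_rep = (22.9983,4.3754)
Δp = p'−p = (5.7496,1.0939); α = Δx/Fx = (13293/2312) / (13293/578) = 1/4
check: Δy/Fy = (2529/2312) / (2529/578) = 1/4 ✓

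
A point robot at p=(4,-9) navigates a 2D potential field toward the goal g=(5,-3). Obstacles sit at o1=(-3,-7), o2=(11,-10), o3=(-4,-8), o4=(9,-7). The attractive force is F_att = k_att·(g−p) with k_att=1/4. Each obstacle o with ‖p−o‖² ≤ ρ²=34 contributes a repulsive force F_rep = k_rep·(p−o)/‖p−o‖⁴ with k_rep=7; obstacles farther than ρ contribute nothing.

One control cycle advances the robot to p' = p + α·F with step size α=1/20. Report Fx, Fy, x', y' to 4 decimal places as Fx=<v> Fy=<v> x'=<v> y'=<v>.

Fx=0.2084 Fy=1.4834 x'=4.0104 y'=-8.9258

F_att = 1/4·(g−p) = 1/4·(1,6) = (0.2500,1.5000)
o1: d²=53 > ρ²=34 → inactive
o2: d²=50 > ρ²=34 → inactive
o3: d²=65 > ρ²=34 → inactive
o4: d²=29 ≤ ρ²=34; F_rep = 7·(-5,-2)/29² = (-0.0416,-0.0166)
F = F_att + ΣF_rep = (0.2084,1.4834)
p' = p + 1/20·F = (4.0104,-8.9258)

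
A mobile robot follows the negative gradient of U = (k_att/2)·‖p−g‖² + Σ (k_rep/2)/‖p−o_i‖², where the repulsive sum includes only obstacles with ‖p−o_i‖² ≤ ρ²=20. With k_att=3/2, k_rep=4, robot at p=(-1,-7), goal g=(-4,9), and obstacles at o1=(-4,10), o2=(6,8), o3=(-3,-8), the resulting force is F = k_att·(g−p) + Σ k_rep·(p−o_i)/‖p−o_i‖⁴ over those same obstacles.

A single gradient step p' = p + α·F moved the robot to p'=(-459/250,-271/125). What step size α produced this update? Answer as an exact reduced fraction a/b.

α = 1/5

F_att = 3/2·(g−p) = 3/2·(-3,16) = (-4.5000,24.0000)
o1: d²=298 > ρ²=20 → inactive
o2: d²=274 > ρ²=20 → inactive
o3: d²=5 ≤ ρ²=20; F_rep = 4·(2,1)/5² = (0.3200,0.1600)
F = F_att + ΣF_rep = (-4.1800,24.1600)
Δp = p'−p = (-0.8360,4.8320); α = Δx/Fx = (-209/250) / (-209/50) = 1/5
check: Δy/Fy = (604/125) / (604/25) = 1/5 ✓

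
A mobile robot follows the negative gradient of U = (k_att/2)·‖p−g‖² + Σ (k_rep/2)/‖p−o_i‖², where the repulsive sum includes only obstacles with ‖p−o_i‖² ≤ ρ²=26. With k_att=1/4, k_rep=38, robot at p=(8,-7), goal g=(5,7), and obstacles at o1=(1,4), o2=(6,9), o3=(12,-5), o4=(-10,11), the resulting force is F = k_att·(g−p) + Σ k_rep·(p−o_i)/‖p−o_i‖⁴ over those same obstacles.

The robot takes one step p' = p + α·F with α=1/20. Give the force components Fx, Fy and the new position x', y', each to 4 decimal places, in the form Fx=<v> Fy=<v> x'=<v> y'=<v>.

F_att = 1/4·(g−p) = 1/4·(-3,14) = (-0.7500,3.5000)
o1: d²=170 > ρ²=26 → inactive
o2: d²=260 > ρ²=26 → inactive
o3: d²=20 ≤ ρ²=26; F_rep = 38·(-4,-2)/20² = (-0.3800,-0.1900)
o4: d²=648 > ρ²=26 → inactive
F = F_att + ΣF_rep = (-1.1300,3.3100)
p' = p + 1/20·F = (7.9435,-6.8345)

Fx=-1.1300 Fy=3.3100 x'=7.9435 y'=-6.8345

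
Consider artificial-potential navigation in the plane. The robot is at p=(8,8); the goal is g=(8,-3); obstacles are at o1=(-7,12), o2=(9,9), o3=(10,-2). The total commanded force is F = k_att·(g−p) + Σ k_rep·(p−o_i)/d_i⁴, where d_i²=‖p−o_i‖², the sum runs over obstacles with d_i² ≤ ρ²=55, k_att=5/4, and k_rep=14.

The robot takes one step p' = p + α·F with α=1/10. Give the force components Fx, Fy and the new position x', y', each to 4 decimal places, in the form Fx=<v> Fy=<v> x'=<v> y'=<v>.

F_att = 5/4·(g−p) = 5/4·(0,-11) = (0.0000,-13.7500)
o1: d²=241 > ρ²=55 → inactive
o2: d²=2 ≤ ρ²=55; F_rep = 14·(-1,-1)/2² = (-3.5000,-3.5000)
o3: d²=104 > ρ²=55 → inactive
F = F_att + ΣF_rep = (-3.5000,-17.2500)
p' = p + 1/10·F = (7.6500,6.2750)

Fx=-3.5000 Fy=-17.2500 x'=7.6500 y'=6.2750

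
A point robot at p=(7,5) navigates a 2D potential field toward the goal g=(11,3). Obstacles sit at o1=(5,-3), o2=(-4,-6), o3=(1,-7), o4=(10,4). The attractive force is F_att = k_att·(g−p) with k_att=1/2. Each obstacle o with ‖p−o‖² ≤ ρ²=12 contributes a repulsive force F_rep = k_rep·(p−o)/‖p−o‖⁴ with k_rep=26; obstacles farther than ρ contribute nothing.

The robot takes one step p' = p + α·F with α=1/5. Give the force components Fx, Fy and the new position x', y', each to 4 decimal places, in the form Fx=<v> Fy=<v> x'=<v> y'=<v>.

Fx=1.2200 Fy=-0.7400 x'=7.2440 y'=4.8520

F_att = 1/2·(g−p) = 1/2·(4,-2) = (2.0000,-1.0000)
o1: d²=68 > ρ²=12 → inactive
o2: d²=242 > ρ²=12 → inactive
o3: d²=180 > ρ²=12 → inactive
o4: d²=10 ≤ ρ²=12; F_rep = 26·(-3,1)/10² = (-0.7800,0.2600)
F = F_att + ΣF_rep = (1.2200,-0.7400)
p' = p + 1/5·F = (7.2440,4.8520)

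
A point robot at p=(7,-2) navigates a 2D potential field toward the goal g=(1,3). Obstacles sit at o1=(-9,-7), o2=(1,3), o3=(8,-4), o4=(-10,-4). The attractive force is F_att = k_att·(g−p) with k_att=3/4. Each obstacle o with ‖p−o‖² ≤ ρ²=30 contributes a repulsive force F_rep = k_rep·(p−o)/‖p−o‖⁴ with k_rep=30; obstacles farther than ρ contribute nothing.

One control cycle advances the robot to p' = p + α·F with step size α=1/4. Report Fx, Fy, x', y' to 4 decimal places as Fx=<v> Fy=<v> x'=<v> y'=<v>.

F_att = 3/4·(g−p) = 3/4·(-6,5) = (-4.5000,3.7500)
o1: d²=281 > ρ²=30 → inactive
o2: d²=61 > ρ²=30 → inactive
o3: d²=5 ≤ ρ²=30; F_rep = 30·(-1,2)/5² = (-1.2000,2.4000)
o4: d²=293 > ρ²=30 → inactive
F = F_att + ΣF_rep = (-5.7000,6.1500)
p' = p + 1/4·F = (5.5750,-0.4625)

Fx=-5.7000 Fy=6.1500 x'=5.5750 y'=-0.4625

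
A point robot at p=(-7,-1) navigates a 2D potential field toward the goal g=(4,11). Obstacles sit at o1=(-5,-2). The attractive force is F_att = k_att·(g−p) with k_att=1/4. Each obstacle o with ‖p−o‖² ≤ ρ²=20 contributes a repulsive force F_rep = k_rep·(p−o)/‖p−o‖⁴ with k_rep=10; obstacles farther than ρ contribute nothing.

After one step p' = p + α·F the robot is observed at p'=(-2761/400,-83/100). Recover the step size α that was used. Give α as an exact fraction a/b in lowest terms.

F_att = 1/4·(g−p) = 1/4·(11,12) = (2.7500,3.0000)
o1: d²=5 ≤ ρ²=20; F_rep = 10·(-2,1)/5² = (-0.8000,0.4000)
F = F_att + ΣF_rep = (1.9500,3.4000)
Δp = p'−p = (0.0975,0.1700); α = Δx/Fx = (39/400) / (39/20) = 1/20
check: Δy/Fy = (17/100) / (17/5) = 1/20 ✓

α = 1/20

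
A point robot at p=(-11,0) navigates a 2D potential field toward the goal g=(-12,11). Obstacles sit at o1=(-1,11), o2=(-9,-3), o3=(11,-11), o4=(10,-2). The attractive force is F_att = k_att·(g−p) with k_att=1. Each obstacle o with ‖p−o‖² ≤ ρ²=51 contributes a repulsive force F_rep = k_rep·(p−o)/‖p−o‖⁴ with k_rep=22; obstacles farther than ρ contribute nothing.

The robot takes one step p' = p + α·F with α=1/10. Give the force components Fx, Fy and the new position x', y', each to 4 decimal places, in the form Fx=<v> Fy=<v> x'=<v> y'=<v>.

F_att = 1·(g−p) = 1·(-1,11) = (-1.0000,11.0000)
o1: d²=221 > ρ²=51 → inactive
o2: d²=13 ≤ ρ²=51; F_rep = 22·(-2,3)/13² = (-0.2604,0.3905)
o3: d²=605 > ρ²=51 → inactive
o4: d²=445 > ρ²=51 → inactive
F = F_att + ΣF_rep = (-1.2604,11.3905)
p' = p + 1/10·F = (-11.1260,1.1391)

Fx=-1.2604 Fy=11.3905 x'=-11.1260 y'=1.1391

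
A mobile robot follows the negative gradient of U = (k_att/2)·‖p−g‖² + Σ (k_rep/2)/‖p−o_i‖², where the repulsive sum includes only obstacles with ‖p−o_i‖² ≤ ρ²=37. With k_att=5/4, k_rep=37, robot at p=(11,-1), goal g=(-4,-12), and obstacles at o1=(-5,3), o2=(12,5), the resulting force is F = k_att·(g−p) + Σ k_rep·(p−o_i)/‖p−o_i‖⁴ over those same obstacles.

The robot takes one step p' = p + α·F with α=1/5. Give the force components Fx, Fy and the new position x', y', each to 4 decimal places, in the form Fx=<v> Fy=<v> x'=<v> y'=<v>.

Fx=-18.7770 Fy=-13.9122 x'=7.2446 y'=-3.7824

F_att = 5/4·(g−p) = 5/4·(-15,-11) = (-18.7500,-13.7500)
o1: d²=272 > ρ²=37 → inactive
o2: d²=37 ≤ ρ²=37; F_rep = 37·(-1,-6)/37² = (-0.0270,-0.1622)
F = F_att + ΣF_rep = (-18.7770,-13.9122)
p' = p + 1/5·F = (7.2446,-3.7824)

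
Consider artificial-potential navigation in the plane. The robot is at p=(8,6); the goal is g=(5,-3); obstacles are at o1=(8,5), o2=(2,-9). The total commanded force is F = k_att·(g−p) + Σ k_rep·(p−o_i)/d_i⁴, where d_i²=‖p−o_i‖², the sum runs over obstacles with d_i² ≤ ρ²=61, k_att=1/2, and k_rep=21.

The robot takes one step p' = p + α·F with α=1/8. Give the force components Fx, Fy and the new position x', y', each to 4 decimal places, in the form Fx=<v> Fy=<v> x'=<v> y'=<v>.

F_att = 1/2·(g−p) = 1/2·(-3,-9) = (-1.5000,-4.5000)
o1: d²=1 ≤ ρ²=61; F_rep = 21·(0,1)/1² = (0.0000,21.0000)
o2: d²=261 > ρ²=61 → inactive
F = F_att + ΣF_rep = (-1.5000,16.5000)
p' = p + 1/8·F = (7.8125,8.0625)

Fx=-1.5000 Fy=16.5000 x'=7.8125 y'=8.0625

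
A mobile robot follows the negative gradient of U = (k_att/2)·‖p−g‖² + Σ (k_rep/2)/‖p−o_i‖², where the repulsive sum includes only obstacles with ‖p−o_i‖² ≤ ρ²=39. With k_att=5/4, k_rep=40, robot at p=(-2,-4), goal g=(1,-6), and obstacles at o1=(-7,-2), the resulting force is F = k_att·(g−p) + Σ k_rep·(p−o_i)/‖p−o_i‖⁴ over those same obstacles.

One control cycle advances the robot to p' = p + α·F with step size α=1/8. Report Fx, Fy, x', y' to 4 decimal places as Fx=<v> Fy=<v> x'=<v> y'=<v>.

Fx=3.9878 Fy=-2.5951 x'=-1.5015 y'=-4.3244

F_att = 5/4·(g−p) = 5/4·(3,-2) = (3.7500,-2.5000)
o1: d²=29 ≤ ρ²=39; F_rep = 40·(5,-2)/29² = (0.2378,-0.0951)
F = F_att + ΣF_rep = (3.9878,-2.5951)
p' = p + 1/8·F = (-1.5015,-4.3244)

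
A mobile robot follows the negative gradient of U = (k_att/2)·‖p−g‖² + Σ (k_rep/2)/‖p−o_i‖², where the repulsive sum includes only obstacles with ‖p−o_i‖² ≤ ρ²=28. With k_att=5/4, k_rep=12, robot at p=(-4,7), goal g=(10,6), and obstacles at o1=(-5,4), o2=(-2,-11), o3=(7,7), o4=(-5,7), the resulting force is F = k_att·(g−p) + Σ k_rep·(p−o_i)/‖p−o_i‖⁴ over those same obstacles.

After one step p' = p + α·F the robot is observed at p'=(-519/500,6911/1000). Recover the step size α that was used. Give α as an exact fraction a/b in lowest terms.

α = 1/10

F_att = 5/4·(g−p) = 5/4·(14,-1) = (17.5000,-1.2500)
o1: d²=10 ≤ ρ²=28; F_rep = 12·(1,3)/10² = (0.1200,0.3600)
o2: d²=328 > ρ²=28 → inactive
o3: d²=121 > ρ²=28 → inactive
o4: d²=1 ≤ ρ²=28; F_rep = 12·(1,0)/1² = (12.0000,0.0000)
F = F_att + ΣF_rep = (29.6200,-0.8900)
Δp = p'−p = (2.9620,-0.0890); α = Δx/Fx = (1481/500) / (1481/50) = 1/10
check: Δy/Fy = (-89/1000) / (-89/100) = 1/10 ✓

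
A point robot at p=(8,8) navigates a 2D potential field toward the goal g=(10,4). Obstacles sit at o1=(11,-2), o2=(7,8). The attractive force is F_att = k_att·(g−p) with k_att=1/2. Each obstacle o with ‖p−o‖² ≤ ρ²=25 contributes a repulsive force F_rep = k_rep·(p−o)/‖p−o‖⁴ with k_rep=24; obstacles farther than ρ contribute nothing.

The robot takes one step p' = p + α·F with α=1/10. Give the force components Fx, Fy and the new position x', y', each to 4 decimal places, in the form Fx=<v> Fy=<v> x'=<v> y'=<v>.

Fx=25.0000 Fy=-2.0000 x'=10.5000 y'=7.8000

F_att = 1/2·(g−p) = 1/2·(2,-4) = (1.0000,-2.0000)
o1: d²=109 > ρ²=25 → inactive
o2: d²=1 ≤ ρ²=25; F_rep = 24·(1,0)/1² = (24.0000,0.0000)
F = F_att + ΣF_rep = (25.0000,-2.0000)
p' = p + 1/10·F = (10.5000,7.8000)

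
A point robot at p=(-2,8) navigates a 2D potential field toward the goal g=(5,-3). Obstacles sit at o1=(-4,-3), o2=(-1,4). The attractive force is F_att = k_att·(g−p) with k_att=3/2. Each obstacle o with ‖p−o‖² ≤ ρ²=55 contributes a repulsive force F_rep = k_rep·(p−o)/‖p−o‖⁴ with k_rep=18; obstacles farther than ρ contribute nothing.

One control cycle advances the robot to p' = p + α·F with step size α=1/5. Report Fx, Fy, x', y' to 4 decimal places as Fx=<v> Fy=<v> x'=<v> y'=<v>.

F_att = 3/2·(g−p) = 3/2·(7,-11) = (10.5000,-16.5000)
o1: d²=125 > ρ²=55 → inactive
o2: d²=17 ≤ ρ²=55; F_rep = 18·(-1,4)/17² = (-0.0623,0.2491)
F = F_att + ΣF_rep = (10.4377,-16.2509)
p' = p + 1/5·F = (0.0875,4.7498)

Fx=10.4377 Fy=-16.2509 x'=0.0875 y'=4.7498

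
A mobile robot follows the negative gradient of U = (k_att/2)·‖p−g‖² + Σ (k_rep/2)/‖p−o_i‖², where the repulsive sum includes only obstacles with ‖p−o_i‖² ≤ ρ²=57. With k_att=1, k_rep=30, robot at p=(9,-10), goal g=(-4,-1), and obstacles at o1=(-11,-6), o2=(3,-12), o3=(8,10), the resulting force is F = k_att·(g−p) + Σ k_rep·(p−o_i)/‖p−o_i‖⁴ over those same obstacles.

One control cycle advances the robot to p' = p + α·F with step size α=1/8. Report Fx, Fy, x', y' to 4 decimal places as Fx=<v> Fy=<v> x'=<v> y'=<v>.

F_att = 1·(g−p) = 1·(-13,9) = (-13.0000,9.0000)
o1: d²=416 > ρ²=57 → inactive
o2: d²=40 ≤ ρ²=57; F_rep = 30·(6,2)/40² = (0.1125,0.0375)
o3: d²=401 > ρ²=57 → inactive
F = F_att + ΣF_rep = (-12.8875,9.0375)
p' = p + 1/8·F = (7.3891,-8.8703)

Fx=-12.8875 Fy=9.0375 x'=7.3891 y'=-8.8703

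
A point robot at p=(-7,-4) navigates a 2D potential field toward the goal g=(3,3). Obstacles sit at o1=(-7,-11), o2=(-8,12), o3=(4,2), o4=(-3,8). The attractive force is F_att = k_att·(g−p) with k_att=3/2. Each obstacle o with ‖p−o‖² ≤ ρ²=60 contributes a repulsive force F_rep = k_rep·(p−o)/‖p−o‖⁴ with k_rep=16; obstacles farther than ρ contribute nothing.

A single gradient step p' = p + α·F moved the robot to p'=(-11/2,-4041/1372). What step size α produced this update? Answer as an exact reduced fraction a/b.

F_att = 3/2·(g−p) = 3/2·(10,7) = (15.0000,10.5000)
o1: d²=49 ≤ ρ²=60; F_rep = 16·(0,7)/49² = (0.0000,0.0466)
o2: d²=257 > ρ²=60 → inactive
o3: d²=157 > ρ²=60 → inactive
o4: d²=160 > ρ²=60 → inactive
F = F_att + ΣF_rep = (15.0000,10.5466)
Δp = p'−p = (1.5000,1.0547); α = Δx/Fx = (3/2) / (15) = 1/10
check: Δy/Fy = (1447/1372) / (7235/686) = 1/10 ✓

α = 1/10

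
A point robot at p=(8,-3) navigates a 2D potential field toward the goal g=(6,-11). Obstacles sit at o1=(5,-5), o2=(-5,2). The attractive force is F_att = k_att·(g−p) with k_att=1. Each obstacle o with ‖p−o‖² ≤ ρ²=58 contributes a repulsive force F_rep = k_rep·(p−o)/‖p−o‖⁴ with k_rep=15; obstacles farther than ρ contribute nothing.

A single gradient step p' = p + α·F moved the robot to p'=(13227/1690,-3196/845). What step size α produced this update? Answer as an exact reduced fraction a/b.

F_att = 1·(g−p) = 1·(-2,-8) = (-2.0000,-8.0000)
o1: d²=13 ≤ ρ²=58; F_rep = 15·(3,2)/13² = (0.2663,0.1775)
o2: d²=194 > ρ²=58 → inactive
F = F_att + ΣF_rep = (-1.7337,-7.8225)
Δp = p'−p = (-0.1734,-0.7822); α = Δx/Fx = (-293/1690) / (-293/169) = 1/10
check: Δy/Fy = (-661/845) / (-1322/169) = 1/10 ✓

α = 1/10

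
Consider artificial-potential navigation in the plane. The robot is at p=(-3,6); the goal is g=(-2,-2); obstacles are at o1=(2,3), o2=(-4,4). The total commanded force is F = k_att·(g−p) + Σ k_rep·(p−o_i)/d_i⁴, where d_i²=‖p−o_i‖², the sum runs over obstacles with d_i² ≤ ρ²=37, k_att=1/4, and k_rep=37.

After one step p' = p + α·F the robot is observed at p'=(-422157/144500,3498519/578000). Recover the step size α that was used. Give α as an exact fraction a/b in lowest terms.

F_att = 1/4·(g−p) = 1/4·(1,-8) = (0.2500,-2.0000)
o1: d²=34 ≤ ρ²=37; F_rep = 37·(-5,3)/34² = (-0.1600,0.0960)
o2: d²=5 ≤ ρ²=37; F_rep = 37·(1,2)/5² = (1.4800,2.9600)
F = F_att + ΣF_rep = (1.5700,1.0560)
Δp = p'−p = (0.0785,0.0528); α = Δx/Fx = (11343/144500) / (11343/7225) = 1/20
check: Δy/Fy = (30519/578000) / (30519/28900) = 1/20 ✓

α = 1/20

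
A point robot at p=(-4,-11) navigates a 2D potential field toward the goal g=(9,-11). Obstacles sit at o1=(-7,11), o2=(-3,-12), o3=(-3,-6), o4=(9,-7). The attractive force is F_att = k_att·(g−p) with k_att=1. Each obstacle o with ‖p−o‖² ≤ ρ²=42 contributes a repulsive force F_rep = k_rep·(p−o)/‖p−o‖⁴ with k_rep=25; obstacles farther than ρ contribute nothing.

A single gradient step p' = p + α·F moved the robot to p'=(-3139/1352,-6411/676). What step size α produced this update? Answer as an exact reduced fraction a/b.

α = 1/4

F_att = 1·(g−p) = 1·(13,0) = (13.0000,0.0000)
o1: d²=493 > ρ²=42 → inactive
o2: d²=2 ≤ ρ²=42; F_rep = 25·(-1,1)/2² = (-6.2500,6.2500)
o3: d²=26 ≤ ρ²=42; F_rep = 25·(-1,-5)/26² = (-0.0370,-0.1849)
o4: d²=185 > ρ²=42 → inactive
F = F_att + ΣF_rep = (6.7130,6.0651)
Δp = p'−p = (1.6783,1.5163); α = Δx/Fx = (2269/1352) / (2269/338) = 1/4
check: Δy/Fy = (1025/676) / (1025/169) = 1/4 ✓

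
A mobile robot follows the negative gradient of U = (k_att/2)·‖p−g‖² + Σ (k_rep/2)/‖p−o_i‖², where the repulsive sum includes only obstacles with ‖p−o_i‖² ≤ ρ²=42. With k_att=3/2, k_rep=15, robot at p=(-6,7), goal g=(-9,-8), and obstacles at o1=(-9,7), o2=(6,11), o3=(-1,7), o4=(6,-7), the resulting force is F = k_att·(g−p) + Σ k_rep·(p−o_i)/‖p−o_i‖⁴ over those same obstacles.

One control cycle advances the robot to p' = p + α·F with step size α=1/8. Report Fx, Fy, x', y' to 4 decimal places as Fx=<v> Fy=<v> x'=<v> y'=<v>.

Fx=-4.0644 Fy=-22.5000 x'=-6.5081 y'=4.1875

F_att = 3/2·(g−p) = 3/2·(-3,-15) = (-4.5000,-22.5000)
o1: d²=9 ≤ ρ²=42; F_rep = 15·(3,0)/9² = (0.5556,0.0000)
o2: d²=160 > ρ²=42 → inactive
o3: d²=25 ≤ ρ²=42; F_rep = 15·(-5,0)/25² = (-0.1200,0.0000)
o4: d²=340 > ρ²=42 → inactive
F = F_att + ΣF_rep = (-4.0644,-22.5000)
p' = p + 1/8·F = (-6.5081,4.1875)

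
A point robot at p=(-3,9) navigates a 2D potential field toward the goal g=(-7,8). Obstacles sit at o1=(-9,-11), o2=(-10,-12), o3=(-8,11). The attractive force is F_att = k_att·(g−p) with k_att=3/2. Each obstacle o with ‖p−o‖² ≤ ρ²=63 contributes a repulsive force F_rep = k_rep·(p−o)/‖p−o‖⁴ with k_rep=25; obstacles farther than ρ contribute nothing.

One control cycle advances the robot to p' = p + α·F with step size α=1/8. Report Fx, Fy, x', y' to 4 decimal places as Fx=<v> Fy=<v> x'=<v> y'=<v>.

F_att = 3/2·(g−p) = 3/2·(-4,-1) = (-6.0000,-1.5000)
o1: d²=436 > ρ²=63 → inactive
o2: d²=490 > ρ²=63 → inactive
o3: d²=29 ≤ ρ²=63; F_rep = 25·(5,-2)/29² = (0.1486,-0.0595)
F = F_att + ΣF_rep = (-5.8514,-1.5595)
p' = p + 1/8·F = (-3.7314,8.8051)

Fx=-5.8514 Fy=-1.5595 x'=-3.7314 y'=8.8051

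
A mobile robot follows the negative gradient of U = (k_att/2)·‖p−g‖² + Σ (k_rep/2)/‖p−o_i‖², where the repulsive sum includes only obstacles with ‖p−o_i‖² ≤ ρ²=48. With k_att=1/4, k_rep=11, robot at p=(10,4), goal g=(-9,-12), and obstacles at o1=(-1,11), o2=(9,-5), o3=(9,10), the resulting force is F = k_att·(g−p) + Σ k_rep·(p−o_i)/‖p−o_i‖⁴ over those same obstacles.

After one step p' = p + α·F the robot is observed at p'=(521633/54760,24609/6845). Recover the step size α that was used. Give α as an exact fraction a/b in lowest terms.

F_att = 1/4·(g−p) = 1/4·(-19,-16) = (-4.7500,-4.0000)
o1: d²=170 > ρ²=48 → inactive
o2: d²=82 > ρ²=48 → inactive
o3: d²=37 ≤ ρ²=48; F_rep = 11·(1,-6)/37² = (0.0080,-0.0482)
F = F_att + ΣF_rep = (-4.7420,-4.0482)
Δp = p'−p = (-0.4742,-0.4048); α = Δx/Fx = (-25967/54760) / (-25967/5476) = 1/10
check: Δy/Fy = (-2771/6845) / (-5542/1369) = 1/10 ✓

α = 1/10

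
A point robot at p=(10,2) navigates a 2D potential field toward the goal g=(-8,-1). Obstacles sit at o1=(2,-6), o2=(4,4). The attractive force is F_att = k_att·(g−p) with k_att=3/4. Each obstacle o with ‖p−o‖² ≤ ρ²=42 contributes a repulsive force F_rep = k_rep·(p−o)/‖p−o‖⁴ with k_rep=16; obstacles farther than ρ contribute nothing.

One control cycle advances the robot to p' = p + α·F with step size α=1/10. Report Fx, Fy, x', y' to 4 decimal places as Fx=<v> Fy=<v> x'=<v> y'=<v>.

F_att = 3/4·(g−p) = 3/4·(-18,-3) = (-13.5000,-2.2500)
o1: d²=128 > ρ²=42 → inactive
o2: d²=40 ≤ ρ²=42; F_rep = 16·(6,-2)/40² = (0.0600,-0.0200)
F = F_att + ΣF_rep = (-13.4400,-2.2700)
p' = p + 1/10·F = (8.6560,1.7730)

Fx=-13.4400 Fy=-2.2700 x'=8.6560 y'=1.7730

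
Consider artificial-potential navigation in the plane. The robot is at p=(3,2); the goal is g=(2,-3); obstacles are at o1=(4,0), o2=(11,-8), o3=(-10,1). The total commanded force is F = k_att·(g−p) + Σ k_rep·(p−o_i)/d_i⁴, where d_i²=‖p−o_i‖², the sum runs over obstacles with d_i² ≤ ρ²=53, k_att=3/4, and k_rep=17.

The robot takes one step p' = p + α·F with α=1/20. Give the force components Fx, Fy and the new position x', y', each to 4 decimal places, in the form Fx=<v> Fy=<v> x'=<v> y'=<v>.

Fx=-1.4300 Fy=-2.3900 x'=2.9285 y'=1.8805

F_att = 3/4·(g−p) = 3/4·(-1,-5) = (-0.7500,-3.7500)
o1: d²=5 ≤ ρ²=53; F_rep = 17·(-1,2)/5² = (-0.6800,1.3600)
o2: d²=164 > ρ²=53 → inactive
o3: d²=170 > ρ²=53 → inactive
F = F_att + ΣF_rep = (-1.4300,-2.3900)
p' = p + 1/20·F = (2.9285,1.8805)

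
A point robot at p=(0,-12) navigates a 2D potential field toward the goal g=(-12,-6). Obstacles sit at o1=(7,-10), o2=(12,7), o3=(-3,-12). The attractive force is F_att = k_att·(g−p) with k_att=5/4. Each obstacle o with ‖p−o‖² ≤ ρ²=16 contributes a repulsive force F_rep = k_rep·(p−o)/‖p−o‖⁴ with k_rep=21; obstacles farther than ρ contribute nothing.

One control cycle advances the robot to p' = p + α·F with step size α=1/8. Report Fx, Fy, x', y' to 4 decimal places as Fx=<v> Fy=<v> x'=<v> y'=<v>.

F_att = 5/4·(g−p) = 5/4·(-12,6) = (-15.0000,7.5000)
o1: d²=53 > ρ²=16 → inactive
o2: d²=505 > ρ²=16 → inactive
o3: d²=9 ≤ ρ²=16; F_rep = 21·(3,0)/9² = (0.7778,0.0000)
F = F_att + ΣF_rep = (-14.2222,7.5000)
p' = p + 1/8·F = (-1.7778,-11.0625)

Fx=-14.2222 Fy=7.5000 x'=-1.7778 y'=-11.0625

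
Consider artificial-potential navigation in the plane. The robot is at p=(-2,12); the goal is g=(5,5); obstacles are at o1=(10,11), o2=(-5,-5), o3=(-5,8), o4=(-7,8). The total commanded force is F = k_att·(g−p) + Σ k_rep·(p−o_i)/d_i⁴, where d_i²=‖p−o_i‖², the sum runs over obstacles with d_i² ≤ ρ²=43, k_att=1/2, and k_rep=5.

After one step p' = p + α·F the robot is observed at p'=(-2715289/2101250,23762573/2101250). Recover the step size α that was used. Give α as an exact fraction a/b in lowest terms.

α = 1/5

F_att = 1/2·(g−p) = 1/2·(7,-7) = (3.5000,-3.5000)
o1: d²=145 > ρ²=43 → inactive
o2: d²=298 > ρ²=43 → inactive
o3: d²=25 ≤ ρ²=43; F_rep = 5·(3,4)/25² = (0.0240,0.0320)
o4: d²=41 ≤ ρ²=43; F_rep = 5·(5,4)/41² = (0.0149,0.0119)
F = F_att + ΣF_rep = (3.5389,-3.4561)
Δp = p'−p = (0.7078,-0.6912); α = Δx/Fx = (1487211/2101250) / (1487211/420250) = 1/5
check: Δy/Fy = (-1452427/2101250) / (-1452427/420250) = 1/5 ✓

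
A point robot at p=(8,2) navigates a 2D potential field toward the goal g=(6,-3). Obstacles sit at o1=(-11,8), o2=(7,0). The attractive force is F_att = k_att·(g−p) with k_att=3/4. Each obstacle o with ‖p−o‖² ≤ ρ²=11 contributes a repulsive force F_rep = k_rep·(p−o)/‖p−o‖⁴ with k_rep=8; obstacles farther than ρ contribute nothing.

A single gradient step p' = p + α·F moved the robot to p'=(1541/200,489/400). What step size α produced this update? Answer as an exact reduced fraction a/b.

α = 1/4

F_att = 3/4·(g−p) = 3/4·(-2,-5) = (-1.5000,-3.7500)
o1: d²=397 > ρ²=11 → inactive
o2: d²=5 ≤ ρ²=11; F_rep = 8·(1,2)/5² = (0.3200,0.6400)
F = F_att + ΣF_rep = (-1.1800,-3.1100)
Δp = p'−p = (-0.2950,-0.7775); α = Δx/Fx = (-59/200) / (-59/50) = 1/4
check: Δy/Fy = (-311/400) / (-311/100) = 1/4 ✓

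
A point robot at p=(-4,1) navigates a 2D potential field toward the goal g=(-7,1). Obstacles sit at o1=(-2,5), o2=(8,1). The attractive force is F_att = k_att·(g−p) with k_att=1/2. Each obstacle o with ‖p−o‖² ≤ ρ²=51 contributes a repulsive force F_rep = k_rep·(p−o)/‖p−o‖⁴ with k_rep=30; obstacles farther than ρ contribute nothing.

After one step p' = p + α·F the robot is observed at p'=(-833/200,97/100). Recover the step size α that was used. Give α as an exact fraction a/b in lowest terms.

α = 1/10

F_att = 1/2·(g−p) = 1/2·(-3,0) = (-1.5000,0.0000)
o1: d²=20 ≤ ρ²=51; F_rep = 30·(-2,-4)/20² = (-0.1500,-0.3000)
o2: d²=144 > ρ²=51 → inactive
F = F_att + ΣF_rep = (-1.6500,-0.3000)
Δp = p'−p = (-0.1650,-0.0300); α = Δx/Fx = (-33/200) / (-33/20) = 1/10
check: Δy/Fy = (-3/100) / (-3/10) = 1/10 ✓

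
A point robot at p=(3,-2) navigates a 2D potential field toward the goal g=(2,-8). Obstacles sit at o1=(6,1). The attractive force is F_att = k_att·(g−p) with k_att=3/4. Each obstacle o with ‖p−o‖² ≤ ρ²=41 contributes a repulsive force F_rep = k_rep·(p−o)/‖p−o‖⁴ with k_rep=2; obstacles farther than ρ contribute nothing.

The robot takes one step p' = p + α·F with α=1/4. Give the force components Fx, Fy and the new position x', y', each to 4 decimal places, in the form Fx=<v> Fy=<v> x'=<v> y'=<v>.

Fx=-0.7685 Fy=-4.5185 x'=2.8079 y'=-3.1296

F_att = 3/4·(g−p) = 3/4·(-1,-6) = (-0.7500,-4.5000)
o1: d²=18 ≤ ρ²=41; F_rep = 2·(-3,-3)/18² = (-0.0185,-0.0185)
F = F_att + ΣF_rep = (-0.7685,-4.5185)
p' = p + 1/4·F = (2.8079,-3.1296)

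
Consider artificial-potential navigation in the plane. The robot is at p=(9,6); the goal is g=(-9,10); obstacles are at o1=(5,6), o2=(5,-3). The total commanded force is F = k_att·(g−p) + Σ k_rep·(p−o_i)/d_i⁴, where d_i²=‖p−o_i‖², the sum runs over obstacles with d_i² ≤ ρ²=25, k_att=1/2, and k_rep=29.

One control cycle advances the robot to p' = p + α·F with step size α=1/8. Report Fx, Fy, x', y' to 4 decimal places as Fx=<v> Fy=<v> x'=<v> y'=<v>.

Fx=-8.5469 Fy=2.0000 x'=7.9316 y'=6.2500

F_att = 1/2·(g−p) = 1/2·(-18,4) = (-9.0000,2.0000)
o1: d²=16 ≤ ρ²=25; F_rep = 29·(4,0)/16² = (0.4531,0.0000)
o2: d²=97 > ρ²=25 → inactive
F = F_att + ΣF_rep = (-8.5469,2.0000)
p' = p + 1/8·F = (7.9316,6.2500)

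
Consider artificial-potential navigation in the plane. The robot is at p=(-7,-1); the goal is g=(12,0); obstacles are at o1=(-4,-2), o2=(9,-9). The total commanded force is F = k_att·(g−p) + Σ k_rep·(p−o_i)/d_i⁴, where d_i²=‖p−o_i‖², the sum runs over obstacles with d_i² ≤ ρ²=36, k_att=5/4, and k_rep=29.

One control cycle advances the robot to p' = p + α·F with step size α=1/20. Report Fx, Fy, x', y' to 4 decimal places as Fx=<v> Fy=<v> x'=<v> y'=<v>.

F_att = 5/4·(g−p) = 5/4·(19,1) = (23.7500,1.2500)
o1: d²=10 ≤ ρ²=36; F_rep = 29·(-3,1)/10² = (-0.8700,0.2900)
o2: d²=320 > ρ²=36 → inactive
F = F_att + ΣF_rep = (22.8800,1.5400)
p' = p + 1/20·F = (-5.8560,-0.9230)

Fx=22.8800 Fy=1.5400 x'=-5.8560 y'=-0.9230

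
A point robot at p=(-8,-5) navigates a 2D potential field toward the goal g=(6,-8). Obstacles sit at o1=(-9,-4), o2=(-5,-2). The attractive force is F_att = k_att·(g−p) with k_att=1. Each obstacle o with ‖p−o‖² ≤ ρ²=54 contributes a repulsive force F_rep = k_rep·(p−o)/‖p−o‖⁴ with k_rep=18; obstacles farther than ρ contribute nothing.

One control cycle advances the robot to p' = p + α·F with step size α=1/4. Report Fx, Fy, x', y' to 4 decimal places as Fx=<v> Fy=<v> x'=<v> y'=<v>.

F_att = 1·(g−p) = 1·(14,-3) = (14.0000,-3.0000)
o1: d²=2 ≤ ρ²=54; F_rep = 18·(1,-1)/2² = (4.5000,-4.5000)
o2: d²=18 ≤ ρ²=54; F_rep = 18·(-3,-3)/18² = (-0.1667,-0.1667)
F = F_att + ΣF_rep = (18.3333,-7.6667)
p' = p + 1/4·F = (-3.4167,-6.9167)

Fx=18.3333 Fy=-7.6667 x'=-3.4167 y'=-6.9167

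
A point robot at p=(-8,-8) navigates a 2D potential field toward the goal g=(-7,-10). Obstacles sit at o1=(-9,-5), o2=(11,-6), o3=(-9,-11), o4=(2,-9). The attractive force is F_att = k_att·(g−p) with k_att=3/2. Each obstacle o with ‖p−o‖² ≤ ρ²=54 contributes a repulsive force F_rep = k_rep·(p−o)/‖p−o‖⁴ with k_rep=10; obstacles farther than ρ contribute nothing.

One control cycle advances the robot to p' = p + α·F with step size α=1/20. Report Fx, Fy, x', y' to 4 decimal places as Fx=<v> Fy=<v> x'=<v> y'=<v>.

Fx=1.7000 Fy=-3.0000 x'=-7.9150 y'=-8.1500

F_att = 3/2·(g−p) = 3/2·(1,-2) = (1.5000,-3.0000)
o1: d²=10 ≤ ρ²=54; F_rep = 10·(1,-3)/10² = (0.1000,-0.3000)
o2: d²=365 > ρ²=54 → inactive
o3: d²=10 ≤ ρ²=54; F_rep = 10·(1,3)/10² = (0.1000,0.3000)
o4: d²=101 > ρ²=54 → inactive
F = F_att + ΣF_rep = (1.7000,-3.0000)
p' = p + 1/20·F = (-7.9150,-8.1500)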